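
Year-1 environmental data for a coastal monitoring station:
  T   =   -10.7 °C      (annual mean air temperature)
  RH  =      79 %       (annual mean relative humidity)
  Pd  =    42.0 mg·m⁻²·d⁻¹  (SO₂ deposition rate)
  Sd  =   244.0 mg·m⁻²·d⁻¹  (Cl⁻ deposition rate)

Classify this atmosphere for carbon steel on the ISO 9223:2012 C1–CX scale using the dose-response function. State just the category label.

carbon steel: temperature factor f = +0.150·(-20.7) = -3.1050
  SO₂ term: 1.77·42.0^0.52·exp(0.02·79-3.1050) = 2.69
  Sd branch = 0.102·Sd^0.62·e^(0.033·RH+0.04·T) = 27.23 μm/a
  sum: 2.69 + 27.23 → r_corr = 29.92 μm/a
Category bounds: 25…50 μm/a bracket r_corr ⇒ C3

C3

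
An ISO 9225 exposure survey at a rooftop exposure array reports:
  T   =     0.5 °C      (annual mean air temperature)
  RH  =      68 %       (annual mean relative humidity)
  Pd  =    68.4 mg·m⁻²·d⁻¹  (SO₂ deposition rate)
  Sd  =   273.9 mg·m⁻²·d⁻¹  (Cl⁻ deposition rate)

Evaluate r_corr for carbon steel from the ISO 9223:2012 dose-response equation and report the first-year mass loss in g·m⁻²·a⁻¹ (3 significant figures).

r_corr = 367 g·m⁻²·a⁻¹

carbon steel: temperature factor f = +0.150·(-9.5) = -1.4250
  sulphur-dioxide contribution → 14.93 μm/a
  chloride contribution → 31.85 μm/a
  total first-year rate 46.78 μm/a
Convert to mass loss: 46.78 μm/a × 7.85 g/cm³ = 367.2 g·m⁻²·a⁻¹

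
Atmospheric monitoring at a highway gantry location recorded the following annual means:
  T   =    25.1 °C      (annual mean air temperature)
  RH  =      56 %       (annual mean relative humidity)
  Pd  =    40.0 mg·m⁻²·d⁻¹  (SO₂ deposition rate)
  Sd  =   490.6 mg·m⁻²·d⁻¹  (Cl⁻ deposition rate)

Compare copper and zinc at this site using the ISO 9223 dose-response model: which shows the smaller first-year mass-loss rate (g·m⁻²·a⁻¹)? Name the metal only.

copper: T>10 °C ⇒ hinge -0.080·(25.1−10) = -1.2080
  SO₂ term: 0.0053·40.0^0.26·exp(0.059·56-1.2080) = 0.1125
  Cl⁻ term: 0.01025·490.6^0.27·exp(0.036·56+0.049·25.1) = 1.402
  r_corr = 0.1125 + 1.402 = 1.515 μm/a
  mass loss = 1.515 μm/a × 8.96 g/cm³ = 13.57 g·m⁻²·a⁻¹
zinc: T>10 °C ⇒ hinge -0.071·(25.1−10) = -1.0721
  Pd branch = 0.0129·Pd^0.44·e^(0.046·RH+f) = 0.2942 μm/a
  Sd branch = 0.0175·Sd^0.57·e^(0.008·RH+0.085·T) = 7.905 μm/a
  sum: 0.2942 + 7.905 → r_corr = 8.199 μm/a
  mass loss = 8.199 μm/a × 7.14 g/cm³ = 58.54 g·m⁻²·a⁻¹
Ordering by g·m⁻²·a⁻¹: zinc (58.5) > copper (13.6)

copper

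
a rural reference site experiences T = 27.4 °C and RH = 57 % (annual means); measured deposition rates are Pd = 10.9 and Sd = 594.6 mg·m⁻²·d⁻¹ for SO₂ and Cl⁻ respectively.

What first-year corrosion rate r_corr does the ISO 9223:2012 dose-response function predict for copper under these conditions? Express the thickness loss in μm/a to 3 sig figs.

r_corr = 1.78 μm/a

copper: f(T) = -0.080·(T−10) [T>10 °C] = -1.3920
  sulphur-dioxide contribution → 0.07079 μm/a
  chloride contribution → 1.714 μm/a
  ⇒ r_corr(copper) = 1.785 μm/a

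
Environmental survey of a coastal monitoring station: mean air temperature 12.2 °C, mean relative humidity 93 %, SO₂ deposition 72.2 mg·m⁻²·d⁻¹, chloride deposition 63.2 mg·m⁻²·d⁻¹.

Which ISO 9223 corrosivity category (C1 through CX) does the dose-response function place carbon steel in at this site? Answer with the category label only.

carbon steel: T>10 °C ⇒ hinge -0.054·(12.2−10) = -0.1188
  SO₂ term: 1.77·72.2^0.52·exp(0.02·93-0.1188) = 93.46
  Cl⁻ term: 0.102·63.2^0.62·exp(0.033·93+0.04·12.2) = 46.76
  r_corr = 93.46 + 46.76 = 140.2 μm/a
140 μm/a falls in (80, 200] for carbon steel → category C5

C5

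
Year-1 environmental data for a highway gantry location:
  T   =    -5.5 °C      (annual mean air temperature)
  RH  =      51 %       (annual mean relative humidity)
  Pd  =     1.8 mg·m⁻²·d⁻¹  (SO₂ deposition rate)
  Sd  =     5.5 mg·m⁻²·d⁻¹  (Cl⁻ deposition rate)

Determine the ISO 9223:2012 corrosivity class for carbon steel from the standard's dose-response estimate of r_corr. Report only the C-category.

carbon steel: temperature factor f = +0.150·(-15.5) = -2.3250
  Pd branch = 1.77·Pd^0.52·e^(0.02·RH+f) = 0.6516 μm/a
  Cl⁻ term: 0.102·5.5^0.62·exp(0.033·51+0.04·-5.5) = 1.268
  sum: 0.6516 + 1.268 → r_corr = 1.919 μm/a
ISO 9223 Table 2 (carbon steel): 1.3 < 1.92 ≤ 25 μm/a ⇒ C2

C2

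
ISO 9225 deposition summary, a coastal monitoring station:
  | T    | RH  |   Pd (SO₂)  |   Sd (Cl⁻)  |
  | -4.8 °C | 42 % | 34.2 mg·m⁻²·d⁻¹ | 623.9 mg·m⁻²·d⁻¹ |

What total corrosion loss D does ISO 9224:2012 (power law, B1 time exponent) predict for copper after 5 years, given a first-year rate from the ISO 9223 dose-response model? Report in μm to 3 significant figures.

copper: temperature factor f = +0.126·(-14.8) = -1.8648
  SO₂ term: 0.0053·34.2^0.26·exp(0.059·42-1.8648) = 0.02452
  Cl⁻ term: 0.01025·623.9^0.27·exp(0.036·42+0.049·-4.8) = 0.2089
  r_corr = 0.02452 + 0.2089 = 0.2334 μm/a
Power-law: D(5) = r_corr · 5^0.667
  D(5) = 0.2334 × 5^0.667 = 0.2334 × 2.926 = 0.6828 μm

D(5) = 0.683 μm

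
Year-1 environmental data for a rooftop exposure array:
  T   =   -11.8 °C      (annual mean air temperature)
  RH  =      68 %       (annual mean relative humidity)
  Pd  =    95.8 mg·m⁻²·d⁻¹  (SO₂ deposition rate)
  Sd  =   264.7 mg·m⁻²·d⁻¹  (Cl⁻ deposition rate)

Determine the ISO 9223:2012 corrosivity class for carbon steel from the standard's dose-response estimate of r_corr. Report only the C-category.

carbon steel: T≤10 °C ⇒ hinge +0.150·(-11.8−10) = -3.2700
  SO₂ term: 1.77·95.8^0.52·exp(0.02·68-3.2700) = 2.81
  Cl⁻ term: 0.102·264.7^0.62·exp(0.033·68+0.04·-11.8) = 19.07
  r_corr = 2.81 + 19.07 = 21.88 μm/a
ISO 9223 Table 2 (carbon steel): 1.3 < 21.9 ≤ 25 μm/a ⇒ C2

C2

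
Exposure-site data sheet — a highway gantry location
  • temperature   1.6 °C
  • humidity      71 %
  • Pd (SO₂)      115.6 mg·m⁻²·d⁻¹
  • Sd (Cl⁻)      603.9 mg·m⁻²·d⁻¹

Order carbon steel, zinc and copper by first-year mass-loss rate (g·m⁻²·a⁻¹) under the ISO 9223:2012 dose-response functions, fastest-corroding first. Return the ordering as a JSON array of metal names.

["carbon steel", "zinc", "copper"]

carbon steel: temperature factor f = +0.150·(-8.4) = -1.2600
  Pd branch = 1.77·Pd^0.52·e^(0.02·RH+f) = 24.56 μm/a
  Cl⁻ term: 0.102·603.9^0.62·exp(0.033·71+0.04·1.6) = 60
  r_corr = 24.56 + 60 = 84.56 μm/a
  mass loss = 84.56 μm/a × 7.85 g/cm³ = 663.8 g·m⁻²·a⁻¹
zinc: temperature factor f = +0.038·(-8.4) = -0.3192
  SO₂ term: 0.0129·115.6^0.44·exp(0.046·71-0.3192) = 1.986
  Cl⁻ term: 0.0175·603.9^0.57·exp(0.008·71+0.085·1.6) = 1.361
  sum: 1.986 + 1.361 → r_corr = 3.348 μm/a
  mass loss = 3.348 μm/a × 7.14 g/cm³ = 23.9 g·m⁻²·a⁻¹
copper: f(T) = +0.126·(T−10) [T≤10 °C] = -1.0584
  SO₂ term: 0.0053·115.6^0.26·exp(0.059·71-1.0584) = 0.4171
  Sd branch = 0.01025·Sd^0.27·e^(0.036·RH+0.049·T) = 0.8048 μm/a
  r_corr = 0.4171 + 0.8048 = 1.222 μm/a
  mass loss = 1.222 μm/a × 8.96 g/cm³ = 10.95 g·m⁻²·a⁻¹
Ordering by g·m⁻²·a⁻¹: carbon steel (664) > zinc (23.9) > copper (10.9)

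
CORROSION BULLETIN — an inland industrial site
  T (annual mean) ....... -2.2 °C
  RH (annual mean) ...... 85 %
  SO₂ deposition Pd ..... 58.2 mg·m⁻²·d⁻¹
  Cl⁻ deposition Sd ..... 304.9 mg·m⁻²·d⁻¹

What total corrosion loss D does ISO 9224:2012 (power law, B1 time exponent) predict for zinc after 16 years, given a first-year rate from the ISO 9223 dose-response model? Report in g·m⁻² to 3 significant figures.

zinc: temperature factor f = +0.038·(-12.2) = -0.4636
  SO₂ term: 0.0129·58.2^0.44·exp(0.046·85-0.4636) = 2.421
  Cl⁻ term: 0.0175·304.9^0.57·exp(0.008·85+0.085·-2.2) = 0.7466
  r_corr = 2.421 + 0.7466 = 3.167 μm/a
ISO 9224: D(t) = r_corr · t^b with b = 0.813 (zinc, B1)
  D(16) = 3.167 × 16^0.813 = 3.167 × 9.527 = 30.17 μm
  Mass loss = 30.17 μm × 7.14 g/cm³ = 215.4 g·m⁻²

D(16) = 215 g·m⁻²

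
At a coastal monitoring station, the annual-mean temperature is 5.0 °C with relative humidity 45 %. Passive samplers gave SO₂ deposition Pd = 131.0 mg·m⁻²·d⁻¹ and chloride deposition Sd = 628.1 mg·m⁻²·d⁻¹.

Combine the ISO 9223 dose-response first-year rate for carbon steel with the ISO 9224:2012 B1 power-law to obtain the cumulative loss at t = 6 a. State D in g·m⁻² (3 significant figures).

carbon steel: f(T) = +0.150·(T−10) [T≤10 °C] = -0.7500
  sulphur-dioxide contribution → 25.95 μm/a
  chloride contribution → 29.87 μm/a
  total first-year rate 55.81 μm/a
Power-law: D(6) = r_corr · 6^0.523
  D(6) = 55.81 × 6^0.523 = 55.81 × 2.553 = 142.5 μm
  Mass loss = 142.5 μm × 7.85 g/cm³ = 1118 g·m⁻²

D(6) = 1.12e+03 g·m⁻²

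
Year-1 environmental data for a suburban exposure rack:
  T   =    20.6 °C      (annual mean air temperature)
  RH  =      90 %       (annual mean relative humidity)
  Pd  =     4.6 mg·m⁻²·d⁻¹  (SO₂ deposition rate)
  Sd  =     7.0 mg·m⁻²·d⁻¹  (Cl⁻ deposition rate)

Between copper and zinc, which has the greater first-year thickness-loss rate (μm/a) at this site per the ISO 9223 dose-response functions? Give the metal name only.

copper: T>10 °C ⇒ hinge -0.080·(20.6−10) = -0.8480
  SO₂ term: 0.0053·4.6^0.26·exp(0.059·90-0.8480) = 0.683
  Sd branch = 0.01025·Sd^0.27·e^(0.036·RH+0.049·T) = 1.214 μm/a
  sum: 0.683 + 1.214 → r_corr = 1.897 μm/a
zinc: T>10 °C ⇒ hinge -0.071·(20.6−10) = -0.7526
  Pd branch = 0.0129·Pd^0.44·e^(0.046·RH+f) = 0.747 μm/a
  Sd branch = 0.0175·Sd^0.57·e^(0.008·RH+0.085·T) = 0.6279 μm/a
  r_corr = 0.747 + 0.6279 = 1.375 μm/a
Ordering by μm/a: copper (1.9) > zinc (1.37)

copper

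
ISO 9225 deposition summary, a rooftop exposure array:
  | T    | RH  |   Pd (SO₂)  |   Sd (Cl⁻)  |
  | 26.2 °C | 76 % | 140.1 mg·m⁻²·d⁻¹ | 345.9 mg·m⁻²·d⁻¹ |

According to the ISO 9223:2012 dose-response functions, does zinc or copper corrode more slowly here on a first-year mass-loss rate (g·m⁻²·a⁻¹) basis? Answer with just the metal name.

zinc: temperature factor f = -0.071·(16.2) = -1.1502
  SO₂ term: 0.0129·140.1^0.44·exp(0.046·76-1.1502) = 1.185
  Cl⁻ term: 0.0175·345.9^0.57·exp(0.008·76+0.085·26.2) = 8.346
  sum: 1.185 + 8.346 → r_corr = 9.531 μm/a
  mass loss = 9.531 μm/a × 7.14 g/cm³ = 68.05 g·m⁻²·a⁻¹
copper: f(T) = -0.080·(T−10) [T>10 °C] = -1.2960
  SO₂ term: 0.0053·140.1^0.26·exp(0.059·76-1.2960) = 0.4644
  Sd branch = 0.01025·Sd^0.27·e^(0.036·RH+0.049·T) = 2.767 μm/a
  r_corr = 0.4644 + 2.767 = 3.231 μm/a
  mass loss = 3.231 μm/a × 8.96 g/cm³ = 28.95 g·m⁻²·a⁻¹
Ordering by g·m⁻²·a⁻¹: zinc (68.1) > copper (29)

copper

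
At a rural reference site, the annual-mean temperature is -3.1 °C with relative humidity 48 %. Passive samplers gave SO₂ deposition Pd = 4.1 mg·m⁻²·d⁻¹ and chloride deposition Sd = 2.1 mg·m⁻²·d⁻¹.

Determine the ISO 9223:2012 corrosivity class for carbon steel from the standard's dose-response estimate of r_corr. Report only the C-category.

carbon steel: temperature factor f = +0.150·(-13.1) = -1.9650
  SO₂ term: 1.77·4.1^0.52·exp(0.02·48-1.9650) = 1.349
  Cl⁻ term: 0.102·2.1^0.62·exp(0.033·48+0.04·-3.1) = 0.6957
  sum: 1.349 + 0.6957 → r_corr = 2.045 μm/a
Category bounds: 1.3…25 μm/a bracket r_corr ⇒ C2

C2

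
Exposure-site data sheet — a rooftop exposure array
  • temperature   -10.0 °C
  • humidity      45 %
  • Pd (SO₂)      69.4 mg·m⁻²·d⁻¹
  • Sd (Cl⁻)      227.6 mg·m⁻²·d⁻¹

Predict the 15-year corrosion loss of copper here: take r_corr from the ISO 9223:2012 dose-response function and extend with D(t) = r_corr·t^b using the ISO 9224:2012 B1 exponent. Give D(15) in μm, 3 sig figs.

D(15) = 0.948 μm

copper: temperature factor f = +0.126·(-20.0) = -2.5200
  Pd branch = 0.0053·Pd^0.26·e^(0.059·RH+f) = 0.01827 μm/a
  Cl⁻ term: 0.01025·227.6^0.27·exp(0.036·45+0.049·-10.0) = 0.1374
  sum: 0.01827 + 0.1374 → r_corr = 0.1556 μm/a
Long-term exponent b (ISO 9224 Table 2, B1) = 0.667
  D(15) = 0.1556 × 15^0.667 = 0.1556 × 6.088 = 0.9475 μm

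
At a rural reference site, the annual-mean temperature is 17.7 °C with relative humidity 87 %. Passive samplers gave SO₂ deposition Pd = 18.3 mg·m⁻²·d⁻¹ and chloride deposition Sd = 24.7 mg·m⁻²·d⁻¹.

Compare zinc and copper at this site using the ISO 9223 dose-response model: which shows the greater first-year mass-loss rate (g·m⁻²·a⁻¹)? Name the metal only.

copper

zinc: f(T) = -0.071·(T−10) [T>10 °C] = -0.5467
  sulphur-dioxide contribution → 1.468 μm/a
  chloride contribution → 0.983 μm/a
  ⇒ r_corr(zinc) = 2.451 μm/a
  mass loss = 2.451 μm/a × 7.14 g/cm³ = 17.5 g·m⁻²·a⁻¹
copper: temperature factor f = -0.080·(7.7) = -0.6160
  sulphur-dioxide contribution → 1.033 μm/a
  chloride contribution → 1.329 μm/a
  ⇒ r_corr(copper) = 2.363 μm/a
  mass loss = 2.363 μm/a × 8.96 g/cm³ = 21.17 g·m⁻²·a⁻¹
Ordering by g·m⁻²·a⁻¹: copper (21.2) > zinc (17.5)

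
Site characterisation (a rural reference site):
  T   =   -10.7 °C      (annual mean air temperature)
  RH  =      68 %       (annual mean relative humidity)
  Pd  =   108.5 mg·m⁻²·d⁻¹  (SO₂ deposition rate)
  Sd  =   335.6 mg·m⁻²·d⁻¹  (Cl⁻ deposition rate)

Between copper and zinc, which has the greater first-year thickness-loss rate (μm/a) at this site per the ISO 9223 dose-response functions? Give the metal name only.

copper: temperature factor f = +0.126·(-20.7) = -2.6082
  sulphur-dioxide contribution → 0.07297 μm/a
  chloride contribution → 0.3374 μm/a
  total first-year rate 0.4104 μm/a
zinc: temperature factor f = +0.038·(-20.7) = -0.7866
  sulphur-dioxide contribution → 1.054 μm/a
  chloride contribution → 0.3342 μm/a
  ⇒ r_corr(zinc) = 1.389 μm/a
Ordering by μm/a: zinc (1.39) > copper (0.41)

zinc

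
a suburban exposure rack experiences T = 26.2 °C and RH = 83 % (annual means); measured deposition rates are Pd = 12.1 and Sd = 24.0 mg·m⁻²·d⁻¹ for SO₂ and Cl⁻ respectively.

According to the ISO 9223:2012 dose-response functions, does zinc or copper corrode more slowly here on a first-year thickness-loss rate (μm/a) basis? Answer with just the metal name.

copper

zinc: temperature factor f = -0.071·(16.2) = -1.1502
  SO₂ term: 0.0129·12.1^0.44·exp(0.046·83-1.1502) = 0.5567
  Cl⁻ term: 0.0175·24.0^0.57·exp(0.008·83+0.085·26.2) = 1.929
  sum: 0.5567 + 1.929 → r_corr = 2.486 μm/a
copper: temperature factor f = -0.080·(16.2) = -1.2960
  SO₂ term: 0.0053·12.1^0.26·exp(0.059·83-1.2960) = 0.3713
  Sd branch = 0.01025·Sd^0.27·e^(0.036·RH+0.049·T) = 1.732 μm/a
  sum: 0.3713 + 1.732 → r_corr = 2.103 μm/a
Ordering by μm/a: zinc (2.49) > copper (2.1)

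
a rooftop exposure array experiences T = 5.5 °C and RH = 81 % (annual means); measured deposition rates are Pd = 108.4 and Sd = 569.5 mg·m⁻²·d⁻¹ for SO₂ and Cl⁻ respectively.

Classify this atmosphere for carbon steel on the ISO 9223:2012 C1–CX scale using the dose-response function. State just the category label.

carbon steel: f(T) = +0.150·(T−10) [T≤10 °C] = -0.6750
  SO₂ term: 1.77·108.4^0.52·exp(0.02·81-0.6750) = 52.07
  Cl⁻ term: 0.102·569.5^0.62·exp(0.033·81+0.04·5.5) = 94.06
  r_corr = 52.07 + 94.06 = 146.1 μm/a
Category bounds: 80…200 μm/a bracket r_corr ⇒ C5

C5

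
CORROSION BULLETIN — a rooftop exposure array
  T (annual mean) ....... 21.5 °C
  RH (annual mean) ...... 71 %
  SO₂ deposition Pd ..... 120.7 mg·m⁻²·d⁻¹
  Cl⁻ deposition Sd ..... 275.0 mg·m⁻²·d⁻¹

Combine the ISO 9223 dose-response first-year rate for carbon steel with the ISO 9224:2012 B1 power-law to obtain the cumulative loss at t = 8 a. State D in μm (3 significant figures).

D(8) = 383 μm

carbon steel: temperature factor f = -0.054·(11.5) = -0.6210
  sulphur-dioxide contribution → 47.58 μm/a
  chloride contribution → 81.66 μm/a
  total first-year rate 129.2 μm/a
Long-term exponent b (ISO 9224 Table 2, B1) = 0.523
  D(8) = 129.2 × 8^0.523 = 129.2 × 2.967 = 383.5 μm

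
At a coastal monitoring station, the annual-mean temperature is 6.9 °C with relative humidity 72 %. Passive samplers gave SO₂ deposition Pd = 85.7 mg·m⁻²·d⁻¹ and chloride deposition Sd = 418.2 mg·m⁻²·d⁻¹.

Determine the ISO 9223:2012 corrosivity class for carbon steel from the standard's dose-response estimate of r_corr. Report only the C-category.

carbon steel: T≤10 °C ⇒ hinge +0.150·(6.9−10) = -0.4650
  sulphur-dioxide contribution → 47.49 μm/a
  chloride contribution → 61.04 μm/a
  ⇒ r_corr(carbon steel) = 108.5 μm/a
109 μm/a falls in (80, 200] for carbon steel → category C5

C5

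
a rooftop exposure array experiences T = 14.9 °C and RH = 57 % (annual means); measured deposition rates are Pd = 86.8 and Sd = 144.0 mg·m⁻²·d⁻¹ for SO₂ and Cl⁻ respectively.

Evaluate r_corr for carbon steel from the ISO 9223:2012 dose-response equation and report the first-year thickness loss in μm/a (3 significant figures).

carbon steel: temperature factor f = -0.054·(4.9) = -0.2646
  Pd branch = 1.77·Pd^0.52·e^(0.02·RH+f) = 43.27 μm/a
  Sd branch = 0.102·Sd^0.62·e^(0.033·RH+0.04·T) = 26.46 μm/a
  r_corr = 43.27 + 26.46 = 69.73 μm/a

r_corr = 69.7 μm/a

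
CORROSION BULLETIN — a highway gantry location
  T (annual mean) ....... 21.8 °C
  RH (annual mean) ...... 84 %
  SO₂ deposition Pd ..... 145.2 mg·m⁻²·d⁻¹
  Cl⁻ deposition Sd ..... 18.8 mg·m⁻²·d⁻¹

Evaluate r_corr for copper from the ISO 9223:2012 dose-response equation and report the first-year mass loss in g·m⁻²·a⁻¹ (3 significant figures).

r_corr = 21.7 g·m⁻²·a⁻¹

copper: temperature factor f = -0.080·(11.8) = -0.9440
  SO₂ term: 0.0053·145.2^0.26·exp(0.059·84-0.9440) = 1.069
  Sd branch = 0.01025·Sd^0.27·e^(0.036·RH+0.049·T) = 1.355 μm/a
  sum: 1.069 + 1.355 → r_corr = 2.424 μm/a
Convert to mass loss: 2.424 μm/a × 8.96 g/cm³ = 21.72 g·m⁻²·a⁻¹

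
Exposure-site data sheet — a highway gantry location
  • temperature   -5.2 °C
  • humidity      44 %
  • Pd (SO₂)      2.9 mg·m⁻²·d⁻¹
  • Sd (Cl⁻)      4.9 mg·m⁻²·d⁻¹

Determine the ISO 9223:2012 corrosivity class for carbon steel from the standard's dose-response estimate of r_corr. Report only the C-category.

C2

carbon steel: T≤10 °C ⇒ hinge +0.150·(-5.2−10) = -2.2800
  Pd branch = 1.77·Pd^0.52·e^(0.02·RH+f) = 0.7593 μm/a
  Cl⁻ term: 0.102·4.9^0.62·exp(0.033·44+0.04·-5.2) = 0.9479
  sum: 0.7593 + 0.9479 → r_corr = 1.707 μm/a
1.71 μm/a falls in (1.3, 25] for carbon steel → category C2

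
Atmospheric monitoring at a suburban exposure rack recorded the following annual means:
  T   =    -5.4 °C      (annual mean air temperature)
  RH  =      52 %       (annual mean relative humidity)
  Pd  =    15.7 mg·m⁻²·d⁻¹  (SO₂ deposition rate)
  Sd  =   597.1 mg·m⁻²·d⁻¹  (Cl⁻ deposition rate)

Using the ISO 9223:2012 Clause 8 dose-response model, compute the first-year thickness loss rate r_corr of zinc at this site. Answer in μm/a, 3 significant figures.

zinc: temperature factor f = +0.038·(-15.4) = -0.5852
  sulphur-dioxide contribution → 0.2639 μm/a
  chloride contribution → 0.6408 μm/a
  ⇒ r_corr(zinc) = 0.9047 μm/a

r_corr = 0.905 μm/a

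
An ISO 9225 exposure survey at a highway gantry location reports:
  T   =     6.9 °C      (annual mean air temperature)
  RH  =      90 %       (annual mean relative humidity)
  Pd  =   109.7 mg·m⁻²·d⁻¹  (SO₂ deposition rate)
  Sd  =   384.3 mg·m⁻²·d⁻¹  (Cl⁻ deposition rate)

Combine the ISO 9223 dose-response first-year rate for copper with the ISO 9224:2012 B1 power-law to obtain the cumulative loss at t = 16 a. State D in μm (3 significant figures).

copper: temperature factor f = +0.126·(-3.1) = -0.3906
  Pd branch = 0.0053·Pd^0.26·e^(0.059·RH+f) = 2.461 μm/a
  Cl⁻ term: 0.01025·384.3^0.27·exp(0.036·90+0.049·6.9) = 1.83
  r_corr = 2.461 + 1.83 = 4.292 μm/a
Long-term exponent b (ISO 9224 Table 2, B1) = 0.667
  D(16) = 4.292 × 16^0.667 = 4.292 × 6.355 = 27.28 μm

D(16) = 27.3 μm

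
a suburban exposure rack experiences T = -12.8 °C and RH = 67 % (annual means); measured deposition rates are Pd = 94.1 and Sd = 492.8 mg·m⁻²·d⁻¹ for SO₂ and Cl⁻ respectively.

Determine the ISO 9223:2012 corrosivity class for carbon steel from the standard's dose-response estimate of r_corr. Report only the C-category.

C3

carbon steel: f(T) = +0.150·(T−10) [T≤10 °C] = -3.4200
  sulphur-dioxide contribution → 2.349 μm/a
  chloride contribution → 26.06 μm/a
  total first-year rate 28.41 μm/a
Category bounds: 25…50 μm/a bracket r_corr ⇒ C3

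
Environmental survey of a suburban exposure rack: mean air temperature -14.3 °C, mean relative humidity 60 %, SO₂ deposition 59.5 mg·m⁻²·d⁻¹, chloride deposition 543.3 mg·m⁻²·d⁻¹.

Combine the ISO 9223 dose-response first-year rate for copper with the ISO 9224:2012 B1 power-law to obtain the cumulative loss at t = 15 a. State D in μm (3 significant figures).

copper: temperature factor f = +0.126·(-24.3) = -3.0618
  SO₂ term: 0.0053·59.5^0.26·exp(0.059·60-3.0618) = 0.02474
  Sd branch = 0.01025·Sd^0.27·e^(0.036·RH+0.049·T) = 0.2415 μm/a
  sum: 0.02474 + 0.2415 → r_corr = 0.2663 μm/a
Power-law: D(15) = r_corr · 15^0.667
  D(15) = 0.2663 × 15^0.667 = 0.2663 × 6.088 = 1.621 μm

D(15) = 1.62 μm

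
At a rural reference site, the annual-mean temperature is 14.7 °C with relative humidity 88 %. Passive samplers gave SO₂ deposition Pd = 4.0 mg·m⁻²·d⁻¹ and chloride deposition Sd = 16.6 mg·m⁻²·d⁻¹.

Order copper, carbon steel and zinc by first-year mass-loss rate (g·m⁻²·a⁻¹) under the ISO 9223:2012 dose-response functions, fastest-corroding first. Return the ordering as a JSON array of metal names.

copper: temperature factor f = -0.080·(4.7) = -0.3760
  SO₂ term: 0.0053·4.0^0.26·exp(0.059·88-0.3760) = 0.9384
  Cl⁻ term: 0.01025·16.6^0.27·exp(0.036·88+0.049·14.7) = 1.069
  r_corr = 0.9384 + 1.069 = 2.007 μm/a
  mass loss = 2.007 μm/a × 8.96 g/cm³ = 17.98 g·m⁻²·a⁻¹
carbon steel: T>10 °C ⇒ hinge -0.054·(14.7−10) = -0.2538
  SO₂ term: 1.77·4.0^0.52·exp(0.02·88-0.2538) = 16.41
  Sd branch = 0.102·Sd^0.62·e^(0.033·RH+0.04·T) = 19.13 μm/a
  r_corr = 16.41 + 19.13 = 35.54 μm/a
  mass loss = 35.54 μm/a × 7.85 g/cm³ = 279 g·m⁻²·a⁻¹
zinc: T>10 °C ⇒ hinge -0.071·(14.7−10) = -0.3337
  SO₂ term: 0.0129·4.0^0.44·exp(0.046·88-0.3337) = 0.9741
  Sd branch = 0.0175·Sd^0.57·e^(0.008·RH+0.085·T) = 0.6122 μm/a
  r_corr = 0.9741 + 0.6122 = 1.586 μm/a
  mass loss = 1.586 μm/a × 7.14 g/cm³ = 11.33 g·m⁻²·a⁻¹
Ordering by g·m⁻²·a⁻¹: carbon steel (279) > copper (18) > zinc (11.3)

["carbon steel", "copper", "zinc"]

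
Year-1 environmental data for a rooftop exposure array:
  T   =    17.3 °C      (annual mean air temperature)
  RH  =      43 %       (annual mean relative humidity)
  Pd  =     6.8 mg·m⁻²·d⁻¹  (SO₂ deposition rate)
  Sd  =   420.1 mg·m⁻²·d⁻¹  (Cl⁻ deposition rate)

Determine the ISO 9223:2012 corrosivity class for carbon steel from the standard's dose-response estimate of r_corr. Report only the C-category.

carbon steel: temperature factor f = -0.054·(7.3) = -0.3942
  Pd branch = 1.77·Pd^0.52·e^(0.02·RH+f) = 7.641 μm/a
  Cl⁻ term: 0.102·420.1^0.62·exp(0.033·43+0.04·17.3) = 35.63
  r_corr = 7.641 + 35.63 = 43.28 μm/a
Category bounds: 25…50 μm/a bracket r_corr ⇒ C3

C3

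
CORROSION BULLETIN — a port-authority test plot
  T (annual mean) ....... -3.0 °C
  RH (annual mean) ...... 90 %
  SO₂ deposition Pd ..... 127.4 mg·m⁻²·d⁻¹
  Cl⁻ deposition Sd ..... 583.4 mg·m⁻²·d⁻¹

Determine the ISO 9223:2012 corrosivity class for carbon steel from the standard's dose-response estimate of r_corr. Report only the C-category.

C5

carbon steel: temperature factor f = +0.150·(-13.0) = -1.9500
  Pd branch = 1.77·Pd^0.52·e^(0.02·RH+f) = 18.95 μm/a
  Cl⁻ term: 0.102·583.4^0.62·exp(0.033·90+0.04·-3.0) = 91.46
  r_corr = 18.95 + 91.46 = 110.4 μm/a
ISO 9223 Table 2 (carbon steel): 80 < 110 ≤ 200 μm/a ⇒ C5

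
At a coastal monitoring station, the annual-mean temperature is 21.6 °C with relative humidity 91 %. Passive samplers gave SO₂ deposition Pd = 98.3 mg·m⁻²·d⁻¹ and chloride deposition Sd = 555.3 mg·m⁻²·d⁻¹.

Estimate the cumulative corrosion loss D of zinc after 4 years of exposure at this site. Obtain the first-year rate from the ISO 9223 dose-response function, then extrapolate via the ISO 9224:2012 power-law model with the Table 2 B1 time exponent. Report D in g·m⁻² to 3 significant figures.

zinc: f(T) = -0.071·(T−10) [T>10 °C] = -0.8236
  Pd branch = 0.0129·Pd^0.44·e^(0.046·RH+f) = 2.803 μm/a
  Sd branch = 0.0175·Sd^0.57·e^(0.008·RH+0.085·T) = 8.336 μm/a
  sum: 2.803 + 8.336 → r_corr = 11.14 μm/a
Long-term exponent b (ISO 9224 Table 2, B1) = 0.813
  D(4) = 11.14 × 4^0.813 = 11.14 × 3.087 = 34.38 μm
  Mass loss = 34.38 μm × 7.14 g/cm³ = 245.5 g·m⁻²

D(4) = 245 g·m⁻²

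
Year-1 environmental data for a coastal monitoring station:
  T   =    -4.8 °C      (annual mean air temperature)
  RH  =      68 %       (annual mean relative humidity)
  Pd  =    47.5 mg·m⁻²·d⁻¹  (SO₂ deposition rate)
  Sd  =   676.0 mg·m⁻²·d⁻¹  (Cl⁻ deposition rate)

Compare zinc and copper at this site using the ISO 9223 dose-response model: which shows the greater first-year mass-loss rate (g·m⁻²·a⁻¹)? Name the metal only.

zinc

zinc: f(T) = +0.038·(T−10) [T≤10 °C] = -0.5624
  sulphur-dioxide contribution → 0.9174 μm/a
  chloride contribution → 0.8226 μm/a
  total first-year rate 1.74 μm/a
  mass loss = 1.74 μm/a × 7.14 g/cm³ = 12.42 g·m⁻²·a⁻¹
copper: f(T) = +0.126·(T−10) [T≤10 °C] = -1.8648
  sulphur-dioxide contribution → 0.1238 μm/a
  chloride contribution → 0.5443 μm/a
  total first-year rate 0.6681 μm/a
  mass loss = 0.6681 μm/a × 8.96 g/cm³ = 5.986 g·m⁻²·a⁻¹
Ordering by g·m⁻²·a⁻¹: zinc (12.4) > copper (5.99)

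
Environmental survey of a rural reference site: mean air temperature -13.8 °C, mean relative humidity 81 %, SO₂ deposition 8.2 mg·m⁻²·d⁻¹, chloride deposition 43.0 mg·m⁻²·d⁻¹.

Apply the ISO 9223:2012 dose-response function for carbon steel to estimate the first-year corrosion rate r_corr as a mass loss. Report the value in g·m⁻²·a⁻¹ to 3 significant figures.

carbon steel: temperature factor f = +0.150·(-23.8) = -3.5700
  Pd branch = 1.77·Pd^0.52·e^(0.02·RH+f) = 0.7521 μm/a
  Cl⁻ term: 0.102·43.0^0.62·exp(0.033·81+0.04·-13.8) = 8.76
  r_corr = 0.7521 + 8.76 = 9.512 μm/a
Convert to mass loss: 9.512 μm/a × 7.85 g/cm³ = 74.67 g·m⁻²·a⁻¹

r_corr = 74.7 g·m⁻²·a⁻¹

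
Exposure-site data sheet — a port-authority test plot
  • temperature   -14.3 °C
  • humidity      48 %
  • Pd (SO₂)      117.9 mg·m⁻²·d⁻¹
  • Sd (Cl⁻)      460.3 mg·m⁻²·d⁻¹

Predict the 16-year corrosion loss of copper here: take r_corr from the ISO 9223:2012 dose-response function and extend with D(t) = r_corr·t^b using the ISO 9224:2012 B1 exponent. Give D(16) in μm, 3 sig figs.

D(16) = 1.05 μm

copper: temperature factor f = +0.126·(-24.3) = -3.0618
  sulphur-dioxide contribution → 0.01456 μm/a
  chloride contribution → 0.1499 μm/a
  ⇒ r_corr(copper) = 0.1645 μm/a
Power-law: D(16) = r_corr · 16^0.667
  D(16) = 0.1645 × 16^0.667 = 0.1645 × 6.355 = 1.045 μm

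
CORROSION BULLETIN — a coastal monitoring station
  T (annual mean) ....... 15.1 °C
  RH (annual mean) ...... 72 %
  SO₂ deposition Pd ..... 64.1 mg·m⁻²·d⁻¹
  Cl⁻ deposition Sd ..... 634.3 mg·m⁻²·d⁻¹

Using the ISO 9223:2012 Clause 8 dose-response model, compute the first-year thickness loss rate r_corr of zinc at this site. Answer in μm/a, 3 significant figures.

zinc: f(T) = -0.071·(T−10) [T>10 °C] = -0.3621
  SO₂ term: 0.0129·64.1^0.44·exp(0.046·72-0.3621) = 1.537
  Cl⁻ term: 0.0175·634.3^0.57·exp(0.008·72+0.085·15.1) = 4.445
  r_corr = 1.537 + 4.445 = 5.983 μm/a

r_corr = 5.98 μm/a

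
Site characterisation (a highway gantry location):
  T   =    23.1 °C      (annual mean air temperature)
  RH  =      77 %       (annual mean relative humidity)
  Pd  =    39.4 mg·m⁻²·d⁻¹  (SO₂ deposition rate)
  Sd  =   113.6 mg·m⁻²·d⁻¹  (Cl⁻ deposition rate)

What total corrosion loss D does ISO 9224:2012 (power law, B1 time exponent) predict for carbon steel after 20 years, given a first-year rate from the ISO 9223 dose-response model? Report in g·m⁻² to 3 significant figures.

D(20) = 3.34e+03 g·m⁻²

carbon steel: temperature factor f = -0.054·(13.1) = -0.7074
  Pd branch = 1.77·Pd^0.52·e^(0.02·RH+f) = 27.49 μm/a
  Sd branch = 0.102·Sd^0.62·e^(0.033·RH+0.04·T) = 61.34 μm/a
  sum: 27.49 + 61.34 → r_corr = 88.84 μm/a
ISO 9224: D(t) = r_corr · t^b with b = 0.523 (carbon steel, B1)
  D(20) = 88.84 × 20^0.523 = 88.84 × 4.791 = 425.6 μm
  Mass loss = 425.6 μm × 7.85 g/cm³ = 3341 g·m⁻²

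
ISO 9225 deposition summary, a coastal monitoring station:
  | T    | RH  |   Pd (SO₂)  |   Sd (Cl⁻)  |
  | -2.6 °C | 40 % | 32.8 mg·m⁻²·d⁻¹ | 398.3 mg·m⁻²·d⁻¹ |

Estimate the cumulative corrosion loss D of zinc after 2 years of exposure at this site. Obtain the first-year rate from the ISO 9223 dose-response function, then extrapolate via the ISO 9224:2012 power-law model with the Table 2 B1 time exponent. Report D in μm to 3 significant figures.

D(2) = 1.44 μm

zinc: f(T) = +0.038·(T−10) [T≤10 °C] = -0.4788
  Pd branch = 0.0129·Pd^0.44·e^(0.046·RH+f) = 0.2337 μm/a
  Cl⁻ term: 0.0175·398.3^0.57·exp(0.008·40+0.085·-2.6) = 0.5863
  r_corr = 0.2337 + 0.5863 = 0.8201 μm/a
Long-term exponent b (ISO 9224 Table 2, B1) = 0.813
  D(2) = 0.8201 × 2^0.813 = 0.8201 × 1.757 = 1.441 μm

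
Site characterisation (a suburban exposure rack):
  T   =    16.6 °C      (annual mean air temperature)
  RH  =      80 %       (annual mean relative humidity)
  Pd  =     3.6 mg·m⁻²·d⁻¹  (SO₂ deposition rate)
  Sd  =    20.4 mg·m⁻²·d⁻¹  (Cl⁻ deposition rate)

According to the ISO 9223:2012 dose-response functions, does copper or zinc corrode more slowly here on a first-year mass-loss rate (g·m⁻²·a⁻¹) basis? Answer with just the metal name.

zinc

copper: temperature factor f = -0.080·(6.6) = -0.5280
  SO₂ term: 0.0053·3.6^0.26·exp(0.059·80-0.5280) = 0.4892
  Sd branch = 0.01025·Sd^0.27·e^(0.036·RH+0.049·T) = 0.9297 μm/a
  r_corr = 0.4892 + 0.9297 = 1.419 μm/a
  mass loss = 1.419 μm/a × 8.96 g/cm³ = 12.71 g·m⁻²·a⁻¹
zinc: f(T) = -0.071·(T−10) [T>10 °C] = -0.4686
  SO₂ term: 0.0129·3.6^0.44·exp(0.046·80-0.4686) = 0.5624
  Sd branch = 0.0175·Sd^0.57·e^(0.008·RH+0.085·T) = 0.759 μm/a
  r_corr = 0.5624 + 0.759 = 1.321 μm/a
  mass loss = 1.321 μm/a × 7.14 g/cm³ = 9.435 g·m⁻²·a⁻¹
Ordering by g·m⁻²·a⁻¹: copper (12.7) > zinc (9.44)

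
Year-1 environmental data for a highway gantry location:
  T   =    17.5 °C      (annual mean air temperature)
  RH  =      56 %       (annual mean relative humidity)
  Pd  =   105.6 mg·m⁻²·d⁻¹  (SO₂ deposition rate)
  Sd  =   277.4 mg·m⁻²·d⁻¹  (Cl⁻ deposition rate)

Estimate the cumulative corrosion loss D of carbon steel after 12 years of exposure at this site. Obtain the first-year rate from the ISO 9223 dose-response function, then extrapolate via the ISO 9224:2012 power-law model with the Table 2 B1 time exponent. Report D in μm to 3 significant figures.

carbon steel: f(T) = -0.054·(T−10) [T>10 °C] = -0.4050
  SO₂ term: 1.77·105.6^0.52·exp(0.02·56-0.4050) = 40.81
  Cl⁻ term: 0.102·277.4^0.62·exp(0.033·56+0.04·17.5) = 42.65
  sum: 40.81 + 42.65 → r_corr = 83.46 μm/a
ISO 9224: D(t) = r_corr · t^b with b = 0.523 (carbon steel, B1)
  D(12) = 83.46 × 12^0.523 = 83.46 × 3.668 = 306.1 μm

D(12) = 306 μm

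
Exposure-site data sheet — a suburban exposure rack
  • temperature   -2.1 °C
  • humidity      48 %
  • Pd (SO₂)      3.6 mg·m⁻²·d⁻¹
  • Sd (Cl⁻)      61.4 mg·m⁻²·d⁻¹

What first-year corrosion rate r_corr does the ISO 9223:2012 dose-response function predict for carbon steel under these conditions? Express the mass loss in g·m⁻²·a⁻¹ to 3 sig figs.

r_corr = 57.6 g·m⁻²·a⁻¹

carbon steel: temperature factor f = +0.150·(-12.1) = -1.8150
  SO₂ term: 1.77·3.6^0.52·exp(0.02·48-1.8150) = 1.465
  Cl⁻ term: 0.102·61.4^0.62·exp(0.033·48+0.04·-2.1) = 5.871
  r_corr = 1.465 + 5.871 = 7.336 μm/a
Convert to mass loss: 7.336 μm/a × 7.85 g/cm³ = 57.59 g·m⁻²·a⁻¹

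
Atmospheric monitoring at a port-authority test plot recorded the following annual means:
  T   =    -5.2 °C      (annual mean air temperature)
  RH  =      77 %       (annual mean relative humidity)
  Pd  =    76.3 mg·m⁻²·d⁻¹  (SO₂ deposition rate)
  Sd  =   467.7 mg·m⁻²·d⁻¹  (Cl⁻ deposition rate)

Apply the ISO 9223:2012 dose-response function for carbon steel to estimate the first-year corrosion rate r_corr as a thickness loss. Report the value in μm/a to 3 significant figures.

r_corr = 55.6 μm/a

carbon steel: f(T) = +0.150·(T−10) [T≤10 °C] = -2.2800
  SO₂ term: 1.77·76.3^0.52·exp(0.02·77-2.2800) = 8.045
  Cl⁻ term: 0.102·467.7^0.62·exp(0.033·77+0.04·-5.2) = 47.55
  sum: 8.045 + 47.55 → r_corr = 55.6 μm/a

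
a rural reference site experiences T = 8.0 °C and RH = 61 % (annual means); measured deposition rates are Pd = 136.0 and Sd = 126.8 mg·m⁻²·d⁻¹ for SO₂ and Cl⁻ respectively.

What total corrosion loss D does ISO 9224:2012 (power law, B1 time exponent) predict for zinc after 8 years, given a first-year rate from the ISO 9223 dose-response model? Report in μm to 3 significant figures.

D(8) = 14.1 μm

zinc: temperature factor f = +0.038·(-2.0) = -0.0760
  Pd branch = 0.0129·Pd^0.44·e^(0.046·RH+f) = 1.718 μm/a
  Cl⁻ term: 0.0175·126.8^0.57·exp(0.008·61+0.085·8.0) = 0.8893
  r_corr = 1.718 + 0.8893 = 2.607 μm/a
ISO 9224: D(t) = r_corr · t^b with b = 0.813 (zinc, B1)
  D(8) = 2.607 × 8^0.813 = 2.607 × 5.423 = 14.14 μm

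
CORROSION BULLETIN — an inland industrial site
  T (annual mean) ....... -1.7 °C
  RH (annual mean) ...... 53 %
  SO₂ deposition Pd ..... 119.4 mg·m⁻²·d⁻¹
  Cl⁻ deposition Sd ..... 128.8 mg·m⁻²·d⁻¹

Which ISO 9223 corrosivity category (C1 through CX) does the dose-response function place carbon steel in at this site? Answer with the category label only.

C2

carbon steel: f(T) = +0.150·(T−10) [T≤10 °C] = -1.7550
  Pd branch = 1.77·Pd^0.52·e^(0.02·RH+f) = 10.62 μm/a
  Sd branch = 0.102·Sd^0.62·e^(0.033·RH+0.04·T) = 11.14 μm/a
  sum: 10.62 + 11.14 → r_corr = 21.76 μm/a
21.8 μm/a falls in (1.3, 25] for carbon steel → category C2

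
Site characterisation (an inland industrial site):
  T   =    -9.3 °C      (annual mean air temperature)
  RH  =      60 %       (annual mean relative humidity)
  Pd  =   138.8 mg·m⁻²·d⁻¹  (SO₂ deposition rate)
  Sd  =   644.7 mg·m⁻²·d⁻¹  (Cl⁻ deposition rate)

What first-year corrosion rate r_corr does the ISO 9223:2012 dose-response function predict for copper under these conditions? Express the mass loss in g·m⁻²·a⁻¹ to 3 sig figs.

copper: temperature factor f = +0.126·(-19.3) = -2.4318
  sulphur-dioxide contribution → 0.05789 μm/a
  chloride contribution → 0.3232 μm/a
  ⇒ r_corr(copper) = 0.381 μm/a
Convert to mass loss: 0.381 μm/a × 8.96 g/cm³ = 3.414 g·m⁻²·a⁻¹

r_corr = 3.41 g·m⁻²·a⁻¹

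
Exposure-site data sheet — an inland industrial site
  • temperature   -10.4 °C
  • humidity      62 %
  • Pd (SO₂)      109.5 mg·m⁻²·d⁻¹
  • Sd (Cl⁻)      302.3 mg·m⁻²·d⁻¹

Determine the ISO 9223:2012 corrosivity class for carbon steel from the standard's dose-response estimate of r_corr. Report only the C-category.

C2

carbon steel: T≤10 °C ⇒ hinge +0.150·(-10.4−10) = -3.0600
  SO₂ term: 1.77·109.5^0.52·exp(0.02·62-3.0600) = 3.296
  Cl⁻ term: 0.102·302.3^0.62·exp(0.033·62+0.04·-10.4) = 17.96
  sum: 3.296 + 17.96 → r_corr = 21.26 μm/a
Category bounds: 1.3…25 μm/a bracket r_corr ⇒ C2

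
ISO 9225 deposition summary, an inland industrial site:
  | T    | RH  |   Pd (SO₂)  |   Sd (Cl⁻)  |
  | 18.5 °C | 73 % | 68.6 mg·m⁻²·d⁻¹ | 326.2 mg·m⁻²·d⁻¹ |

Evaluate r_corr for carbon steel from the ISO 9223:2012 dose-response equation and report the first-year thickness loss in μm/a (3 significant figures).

carbon steel: T>10 °C ⇒ hinge -0.054·(18.5−10) = -0.4590
  Pd branch = 1.77·Pd^0.52·e^(0.02·RH+f) = 43.41 μm/a
  Sd branch = 0.102·Sd^0.62·e^(0.033·RH+0.04·T) = 86.01 μm/a
  r_corr = 43.41 + 86.01 = 129.4 μm/a

r_corr = 129 μm/a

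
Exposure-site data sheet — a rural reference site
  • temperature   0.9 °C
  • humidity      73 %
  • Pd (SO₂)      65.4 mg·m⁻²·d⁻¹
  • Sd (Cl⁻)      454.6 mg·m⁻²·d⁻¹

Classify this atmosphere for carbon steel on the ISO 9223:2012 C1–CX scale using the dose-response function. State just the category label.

carbon steel: T≤10 °C ⇒ hinge +0.150·(0.9−10) = -1.3650
  SO₂ term: 1.77·65.4^0.52·exp(0.02·73-1.3650) = 17.11
  Cl⁻ term: 0.102·454.6^0.62·exp(0.033·73+0.04·0.9) = 52.26
  r_corr = 17.11 + 52.26 = 69.37 μm/a
ISO 9223 Table 2 (carbon steel): 50 < 69.4 ≤ 80 μm/a ⇒ C4

C4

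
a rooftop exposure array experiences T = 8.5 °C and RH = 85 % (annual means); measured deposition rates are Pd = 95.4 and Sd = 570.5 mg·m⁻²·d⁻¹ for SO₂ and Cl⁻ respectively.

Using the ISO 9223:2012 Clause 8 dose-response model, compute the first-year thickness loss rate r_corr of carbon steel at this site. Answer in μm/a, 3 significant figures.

r_corr = 204 μm/a

carbon steel: temperature factor f = +0.150·(-1.5) = -0.2250
  sulphur-dioxide contribution → 82.78 μm/a
  chloride contribution → 121.2 μm/a
  total first-year rate 203.9 μm/a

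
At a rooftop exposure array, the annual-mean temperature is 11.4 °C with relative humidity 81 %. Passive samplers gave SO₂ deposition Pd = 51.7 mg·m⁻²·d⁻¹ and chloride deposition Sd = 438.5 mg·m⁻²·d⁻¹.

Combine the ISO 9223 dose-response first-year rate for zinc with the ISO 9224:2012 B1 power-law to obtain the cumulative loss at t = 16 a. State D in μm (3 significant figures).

zinc: temperature factor f = -0.071·(1.4) = -0.0994
  sulphur-dioxide contribution → 2.751 μm/a
  chloride contribution → 2.826 μm/a
  total first-year rate 5.578 μm/a
Long-term exponent b (ISO 9224 Table 2, B1) = 0.813
  D(16) = 5.578 × 16^0.813 = 5.578 × 9.527 = 53.14 μm

D(16) = 53.1 μm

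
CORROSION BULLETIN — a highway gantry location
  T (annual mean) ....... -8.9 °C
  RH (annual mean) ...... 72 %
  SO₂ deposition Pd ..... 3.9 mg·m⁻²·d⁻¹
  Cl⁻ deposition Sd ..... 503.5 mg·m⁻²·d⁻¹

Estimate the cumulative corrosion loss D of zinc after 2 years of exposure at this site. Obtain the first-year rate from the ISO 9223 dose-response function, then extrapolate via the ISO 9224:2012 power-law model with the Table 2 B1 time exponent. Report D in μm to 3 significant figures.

zinc: f(T) = +0.038·(T−10) [T≤10 °C] = -0.7182
  SO₂ term: 0.0129·3.9^0.44·exp(0.046·72-0.7182) = 0.3141
  Sd branch = 0.0175·Sd^0.57·e^(0.008·RH+0.085·T) = 0.5067 μm/a
  r_corr = 0.3141 + 0.5067 = 0.8209 μm/a
Long-term exponent b (ISO 9224 Table 2, B1) = 0.813
  D(2) = 0.8209 × 2^0.813 = 0.8209 × 1.757 = 1.442 μm

D(2) = 1.44 μm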